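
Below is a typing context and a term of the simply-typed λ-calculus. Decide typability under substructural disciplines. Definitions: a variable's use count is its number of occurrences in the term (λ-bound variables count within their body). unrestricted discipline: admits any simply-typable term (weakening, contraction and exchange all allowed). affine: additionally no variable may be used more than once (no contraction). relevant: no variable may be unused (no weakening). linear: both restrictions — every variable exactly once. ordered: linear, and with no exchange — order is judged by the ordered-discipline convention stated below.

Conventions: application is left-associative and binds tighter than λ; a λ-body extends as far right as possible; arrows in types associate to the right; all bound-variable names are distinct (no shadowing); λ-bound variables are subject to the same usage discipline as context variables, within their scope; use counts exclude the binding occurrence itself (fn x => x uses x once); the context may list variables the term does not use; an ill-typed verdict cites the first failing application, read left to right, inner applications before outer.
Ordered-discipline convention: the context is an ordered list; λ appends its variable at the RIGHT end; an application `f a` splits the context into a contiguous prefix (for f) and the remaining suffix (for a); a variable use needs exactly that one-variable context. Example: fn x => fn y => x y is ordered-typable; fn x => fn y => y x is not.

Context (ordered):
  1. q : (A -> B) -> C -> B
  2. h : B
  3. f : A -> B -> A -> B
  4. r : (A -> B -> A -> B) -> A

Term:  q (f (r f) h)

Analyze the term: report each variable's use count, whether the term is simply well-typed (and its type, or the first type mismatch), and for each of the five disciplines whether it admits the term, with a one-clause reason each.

use counts: q: 1, h: 1, f: 2, r: 1
order of uses: q, f, r, f, h
typing: well-typed at C -> B
ordered: ✗, f ×2 used more than once (contraction)
linear: ✗, f ×2 used more than once (contraction)
affine: ✗, f ×2 used more than once (contraction)
relevant: ✓, none of q, h, f, r goes unused
unrestricted: ✓, simply typable at C -> B; W, C, E all held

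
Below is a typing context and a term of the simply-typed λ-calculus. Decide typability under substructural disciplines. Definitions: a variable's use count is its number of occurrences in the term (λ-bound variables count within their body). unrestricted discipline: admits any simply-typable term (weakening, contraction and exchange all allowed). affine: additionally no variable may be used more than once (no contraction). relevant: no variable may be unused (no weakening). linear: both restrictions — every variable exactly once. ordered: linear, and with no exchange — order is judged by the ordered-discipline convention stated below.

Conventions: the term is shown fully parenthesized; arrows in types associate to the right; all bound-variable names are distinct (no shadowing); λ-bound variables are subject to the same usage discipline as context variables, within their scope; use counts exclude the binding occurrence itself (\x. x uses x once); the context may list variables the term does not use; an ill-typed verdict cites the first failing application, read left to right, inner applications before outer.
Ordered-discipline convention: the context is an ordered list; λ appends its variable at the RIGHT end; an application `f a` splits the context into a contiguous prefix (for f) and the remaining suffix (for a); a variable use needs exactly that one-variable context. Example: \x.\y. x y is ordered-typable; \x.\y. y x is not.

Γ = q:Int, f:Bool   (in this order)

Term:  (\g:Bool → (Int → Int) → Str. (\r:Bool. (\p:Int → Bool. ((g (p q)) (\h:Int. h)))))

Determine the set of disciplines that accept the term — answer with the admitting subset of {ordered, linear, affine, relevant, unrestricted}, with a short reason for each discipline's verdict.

accepted by: affine, unrestricted
use counts: q=1, f=0, g (bound)=1, r (bound)=0, p (bound)=1, h (bound)=1
use order (left to right): g, p, q, h
typing: ✓ — (Bool → (Int → Int) → Str) → Bool → (Int → Bool) → Str
ordered ✗ (f, r never used (weakening))
linear ✗ (f, r never used (weakening))
affine ✓ (q, f, g, r, p, h: no repeats, contraction unneeded)
relevant ✗ (f, r never used (weakening))
unrestricted ✓ (well-typed at (Bool → (Int → Int) → Str) → Bool → (Int → Bool) → Str; no restrictions here)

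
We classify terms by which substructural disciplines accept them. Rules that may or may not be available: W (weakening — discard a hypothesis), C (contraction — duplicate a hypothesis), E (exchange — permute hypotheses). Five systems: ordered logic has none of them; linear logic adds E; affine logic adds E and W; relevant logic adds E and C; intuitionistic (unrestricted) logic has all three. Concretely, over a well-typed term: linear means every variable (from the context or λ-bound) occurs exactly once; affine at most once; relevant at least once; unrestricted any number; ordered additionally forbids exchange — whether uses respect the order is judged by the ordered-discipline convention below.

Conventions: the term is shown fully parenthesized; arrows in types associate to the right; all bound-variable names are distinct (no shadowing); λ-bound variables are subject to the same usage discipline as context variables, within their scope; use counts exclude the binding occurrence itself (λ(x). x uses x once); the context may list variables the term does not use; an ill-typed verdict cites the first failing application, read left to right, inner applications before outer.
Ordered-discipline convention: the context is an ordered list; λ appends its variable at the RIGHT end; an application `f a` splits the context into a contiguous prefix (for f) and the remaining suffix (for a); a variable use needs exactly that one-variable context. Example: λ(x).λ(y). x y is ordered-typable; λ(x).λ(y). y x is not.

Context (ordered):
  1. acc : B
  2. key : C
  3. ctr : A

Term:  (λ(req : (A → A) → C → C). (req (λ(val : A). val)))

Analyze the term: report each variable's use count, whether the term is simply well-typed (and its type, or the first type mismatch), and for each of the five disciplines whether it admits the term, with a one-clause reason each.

usage: acc: 0, key: 0, ctr: 0, req (λ-bound): 1, val (λ-bound): 1
uses in reading order: req, val
typing: the term checks, with type ((A → A) → C → C) → C → C
ordered: ✗ — needs weakening: acc, key, ctr unused
linear: ✗ — needs weakening: acc, key, ctr unused
affine: ✓ — at most one use each (acc, key, ctr, req, val)
relevant: ✗ — needs weakening: acc, key, ctr unused
unrestricted: ✓ — typability at ((A → A) → C → C) → C → C is all that's needed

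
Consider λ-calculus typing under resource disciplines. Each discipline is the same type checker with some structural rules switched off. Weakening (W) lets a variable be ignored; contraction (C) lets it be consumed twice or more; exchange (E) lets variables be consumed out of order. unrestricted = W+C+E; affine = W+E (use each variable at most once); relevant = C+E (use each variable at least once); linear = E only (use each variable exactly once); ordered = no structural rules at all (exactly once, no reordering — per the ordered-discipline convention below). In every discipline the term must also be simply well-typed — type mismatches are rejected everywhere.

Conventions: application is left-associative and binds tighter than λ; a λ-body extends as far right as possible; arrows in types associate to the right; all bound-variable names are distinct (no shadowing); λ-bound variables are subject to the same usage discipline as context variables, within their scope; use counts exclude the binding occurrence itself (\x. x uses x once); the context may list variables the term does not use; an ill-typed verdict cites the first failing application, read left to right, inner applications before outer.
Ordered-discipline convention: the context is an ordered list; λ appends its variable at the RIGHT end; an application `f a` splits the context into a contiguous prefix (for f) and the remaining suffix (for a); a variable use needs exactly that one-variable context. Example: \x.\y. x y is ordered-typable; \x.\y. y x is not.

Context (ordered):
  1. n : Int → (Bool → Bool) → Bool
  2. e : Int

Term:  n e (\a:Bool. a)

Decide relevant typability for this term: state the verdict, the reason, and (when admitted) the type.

yes — at least one use each (n, e, a); term : Bool
counts: n=1, e=1, a [bound]=1
left-to-right use order: n, e, a
typing: ✓ — Bool
across the five disciplines: ordered ✓, linear ✓, affine ✓, relevant ✓, unrestricted ✓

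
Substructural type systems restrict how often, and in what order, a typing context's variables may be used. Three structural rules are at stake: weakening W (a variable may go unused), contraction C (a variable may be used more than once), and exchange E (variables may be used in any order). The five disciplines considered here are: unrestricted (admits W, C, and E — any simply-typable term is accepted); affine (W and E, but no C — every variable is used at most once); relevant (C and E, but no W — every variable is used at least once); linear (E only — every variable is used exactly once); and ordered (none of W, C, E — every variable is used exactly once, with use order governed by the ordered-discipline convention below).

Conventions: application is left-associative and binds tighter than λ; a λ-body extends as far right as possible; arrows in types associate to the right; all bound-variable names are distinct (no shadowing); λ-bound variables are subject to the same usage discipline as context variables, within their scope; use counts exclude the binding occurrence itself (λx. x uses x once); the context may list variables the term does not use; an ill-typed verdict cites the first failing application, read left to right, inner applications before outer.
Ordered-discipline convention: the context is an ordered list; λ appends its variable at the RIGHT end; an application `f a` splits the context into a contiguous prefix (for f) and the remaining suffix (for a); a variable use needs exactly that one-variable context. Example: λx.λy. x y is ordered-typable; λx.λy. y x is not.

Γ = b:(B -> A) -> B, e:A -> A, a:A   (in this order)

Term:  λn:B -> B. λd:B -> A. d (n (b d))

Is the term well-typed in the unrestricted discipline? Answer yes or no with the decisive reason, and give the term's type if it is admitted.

yes — well-typed at (B -> B) -> (B -> A) -> A; no restrictions here; term : (B -> B) -> (B -> A) -> A
use counts: b ×1; e ×0; a ×0; n (λ-bound) ×1; d (λ-bound) ×2
order of uses: d, n, b, d
typing: well-typed — term : (B -> B) -> (B -> A) -> A
across the five disciplines: ordered ✗ · linear ✗ · affine ✗ · relevant ✗ · unrestricted ✓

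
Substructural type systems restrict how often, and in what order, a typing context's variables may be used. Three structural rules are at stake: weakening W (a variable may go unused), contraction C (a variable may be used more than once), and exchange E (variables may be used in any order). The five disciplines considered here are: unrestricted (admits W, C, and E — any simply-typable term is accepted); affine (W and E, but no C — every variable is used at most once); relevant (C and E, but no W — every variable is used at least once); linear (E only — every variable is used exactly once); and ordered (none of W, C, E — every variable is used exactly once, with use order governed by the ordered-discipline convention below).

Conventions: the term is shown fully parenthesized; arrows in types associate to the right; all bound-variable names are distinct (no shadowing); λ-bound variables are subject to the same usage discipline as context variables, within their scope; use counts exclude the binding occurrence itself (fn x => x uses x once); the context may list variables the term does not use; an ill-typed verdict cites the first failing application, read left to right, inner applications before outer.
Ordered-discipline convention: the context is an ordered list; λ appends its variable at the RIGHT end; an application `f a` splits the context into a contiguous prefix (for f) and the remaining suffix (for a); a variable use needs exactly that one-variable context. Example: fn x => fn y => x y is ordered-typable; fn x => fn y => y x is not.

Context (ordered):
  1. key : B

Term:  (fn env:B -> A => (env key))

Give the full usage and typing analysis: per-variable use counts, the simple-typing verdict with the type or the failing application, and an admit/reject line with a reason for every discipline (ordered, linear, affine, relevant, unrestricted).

variable uses: key=1, env (λ-bound)=1
use order (left to right): env, key
typing: ✓ — (B -> A) -> A
ordered ✗ (needs exchange: uses follow env, key)
linear ✓ (key, env: one use apiece)
affine ✓ (none of key, env used more than once)
relevant ✓ (key, env: all used, weakening unneeded)
unrestricted ✓ (typability at (B -> A) -> A is all that's needed)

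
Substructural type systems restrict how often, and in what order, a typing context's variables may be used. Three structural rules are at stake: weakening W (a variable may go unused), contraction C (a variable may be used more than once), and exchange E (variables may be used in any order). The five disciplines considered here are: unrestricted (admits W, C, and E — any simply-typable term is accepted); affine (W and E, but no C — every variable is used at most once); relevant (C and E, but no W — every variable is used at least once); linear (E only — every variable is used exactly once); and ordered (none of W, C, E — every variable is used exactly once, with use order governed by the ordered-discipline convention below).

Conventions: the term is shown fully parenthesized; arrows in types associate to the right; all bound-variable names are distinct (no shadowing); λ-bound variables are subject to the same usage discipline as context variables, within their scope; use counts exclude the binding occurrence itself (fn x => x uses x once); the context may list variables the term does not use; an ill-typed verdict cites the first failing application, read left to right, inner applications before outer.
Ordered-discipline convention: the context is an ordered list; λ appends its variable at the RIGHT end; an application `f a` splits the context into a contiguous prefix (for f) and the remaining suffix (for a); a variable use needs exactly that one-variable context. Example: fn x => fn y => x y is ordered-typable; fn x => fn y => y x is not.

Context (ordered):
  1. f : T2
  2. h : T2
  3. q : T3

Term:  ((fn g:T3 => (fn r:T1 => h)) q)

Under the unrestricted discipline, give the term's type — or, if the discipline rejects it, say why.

term : T1 → T2
variable uses: f ×0; h ×1; q ×1; g [bound] ×0; r [bound] ×0
use order (left to right): h, q
typing: well-typed — term : T1 → T2
summary: ordered ✗; linear ✗; affine ✓; relevant ✗; unrestricted ✓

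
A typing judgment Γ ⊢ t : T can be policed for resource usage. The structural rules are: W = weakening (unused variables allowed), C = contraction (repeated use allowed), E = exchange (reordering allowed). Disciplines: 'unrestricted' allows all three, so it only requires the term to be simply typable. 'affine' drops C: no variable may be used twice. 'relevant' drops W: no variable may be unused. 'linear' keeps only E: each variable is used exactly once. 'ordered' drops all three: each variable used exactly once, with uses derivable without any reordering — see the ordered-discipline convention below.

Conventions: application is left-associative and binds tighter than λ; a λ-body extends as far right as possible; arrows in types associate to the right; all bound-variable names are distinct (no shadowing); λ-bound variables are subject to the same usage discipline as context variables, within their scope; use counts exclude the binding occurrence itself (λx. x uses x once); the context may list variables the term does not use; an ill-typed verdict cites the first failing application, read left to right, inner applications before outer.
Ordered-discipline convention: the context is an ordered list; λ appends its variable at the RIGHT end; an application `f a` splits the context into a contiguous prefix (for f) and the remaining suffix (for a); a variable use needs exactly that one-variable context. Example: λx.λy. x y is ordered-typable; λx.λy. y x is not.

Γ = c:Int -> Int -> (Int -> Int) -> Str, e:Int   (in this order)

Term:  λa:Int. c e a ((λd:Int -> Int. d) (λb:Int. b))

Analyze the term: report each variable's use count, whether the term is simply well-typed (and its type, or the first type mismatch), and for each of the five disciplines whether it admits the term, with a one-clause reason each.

variable uses: c: 1×; e: 1×; a (bound): 1×; d (bound): 1×; b (bound): 1×
uses in reading order: c, e, a, d, b
typing: ✓ — Int -> Str
ordered ✓ (one use each (c, e, a, d, b); ordered split holds)
linear ✓ (single use per variable (c, e, a, d, b))
affine ✓ (no duplicate uses among c, e, a, d, b)
relevant ✓ (at least one use each (c, e, a, d, b))
unrestricted ✓ (simply typable at Int -> Str; W, C, E all held)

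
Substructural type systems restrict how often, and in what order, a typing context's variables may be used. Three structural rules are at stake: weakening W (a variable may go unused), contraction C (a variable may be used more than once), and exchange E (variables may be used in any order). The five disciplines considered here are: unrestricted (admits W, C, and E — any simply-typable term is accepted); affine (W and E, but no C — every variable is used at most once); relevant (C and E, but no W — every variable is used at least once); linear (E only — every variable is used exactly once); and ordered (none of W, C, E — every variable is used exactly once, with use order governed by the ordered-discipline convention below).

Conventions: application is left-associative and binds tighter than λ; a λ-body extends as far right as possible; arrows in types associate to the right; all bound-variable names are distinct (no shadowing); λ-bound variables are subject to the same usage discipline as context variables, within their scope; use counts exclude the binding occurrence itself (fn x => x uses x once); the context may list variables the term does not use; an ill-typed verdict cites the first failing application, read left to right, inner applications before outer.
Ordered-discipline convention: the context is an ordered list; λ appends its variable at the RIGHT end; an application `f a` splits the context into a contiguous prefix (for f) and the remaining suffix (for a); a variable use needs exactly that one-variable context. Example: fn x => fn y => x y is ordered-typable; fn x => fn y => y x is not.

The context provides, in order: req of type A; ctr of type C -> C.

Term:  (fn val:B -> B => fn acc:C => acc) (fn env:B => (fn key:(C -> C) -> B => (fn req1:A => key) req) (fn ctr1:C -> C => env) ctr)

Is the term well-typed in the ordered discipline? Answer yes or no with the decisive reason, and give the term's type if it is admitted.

no — val, req1, ctr1 left unused
variable uses: req=1; ctr=1; val (bound)=0; acc (bound)=1; env (bound)=1; key (bound)=1; req1 (bound)=0; ctr1 (bound)=0
left-to-right use order: acc, key, req, env, ctr
typing: the term checks, with type C -> C
summary: ordered ✗ · linear ✗ · affine ✓ · relevant ✗ · unrestricted ✓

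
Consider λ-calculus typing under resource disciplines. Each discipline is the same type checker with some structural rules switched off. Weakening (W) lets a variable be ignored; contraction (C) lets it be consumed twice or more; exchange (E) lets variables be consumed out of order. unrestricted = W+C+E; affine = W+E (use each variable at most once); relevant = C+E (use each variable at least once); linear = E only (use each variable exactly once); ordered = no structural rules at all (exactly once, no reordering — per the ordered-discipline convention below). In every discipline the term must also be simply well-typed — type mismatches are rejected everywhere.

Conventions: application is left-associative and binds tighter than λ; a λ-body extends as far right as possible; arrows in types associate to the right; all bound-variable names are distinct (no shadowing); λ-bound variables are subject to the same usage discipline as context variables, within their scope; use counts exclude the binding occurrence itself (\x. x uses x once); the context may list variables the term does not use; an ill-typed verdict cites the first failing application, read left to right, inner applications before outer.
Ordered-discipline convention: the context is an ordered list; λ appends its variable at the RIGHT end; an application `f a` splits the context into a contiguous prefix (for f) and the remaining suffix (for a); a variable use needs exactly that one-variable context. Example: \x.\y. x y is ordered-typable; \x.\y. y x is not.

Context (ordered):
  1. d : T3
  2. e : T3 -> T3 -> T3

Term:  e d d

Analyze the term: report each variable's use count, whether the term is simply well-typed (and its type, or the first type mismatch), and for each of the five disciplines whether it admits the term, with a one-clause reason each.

use counts: d ×2, e ×1
left-to-right use order: e, d, d
typing: well-typed — term : T3
ordered ✗ (repeated use of d ×2)
linear ✗ (repeated use of d ×2)
affine ✗ (repeated use of d ×2)
relevant ✓ (d, e: all used, weakening unneeded)
unrestricted ✓ (simply typable at T3; W, C, E all held)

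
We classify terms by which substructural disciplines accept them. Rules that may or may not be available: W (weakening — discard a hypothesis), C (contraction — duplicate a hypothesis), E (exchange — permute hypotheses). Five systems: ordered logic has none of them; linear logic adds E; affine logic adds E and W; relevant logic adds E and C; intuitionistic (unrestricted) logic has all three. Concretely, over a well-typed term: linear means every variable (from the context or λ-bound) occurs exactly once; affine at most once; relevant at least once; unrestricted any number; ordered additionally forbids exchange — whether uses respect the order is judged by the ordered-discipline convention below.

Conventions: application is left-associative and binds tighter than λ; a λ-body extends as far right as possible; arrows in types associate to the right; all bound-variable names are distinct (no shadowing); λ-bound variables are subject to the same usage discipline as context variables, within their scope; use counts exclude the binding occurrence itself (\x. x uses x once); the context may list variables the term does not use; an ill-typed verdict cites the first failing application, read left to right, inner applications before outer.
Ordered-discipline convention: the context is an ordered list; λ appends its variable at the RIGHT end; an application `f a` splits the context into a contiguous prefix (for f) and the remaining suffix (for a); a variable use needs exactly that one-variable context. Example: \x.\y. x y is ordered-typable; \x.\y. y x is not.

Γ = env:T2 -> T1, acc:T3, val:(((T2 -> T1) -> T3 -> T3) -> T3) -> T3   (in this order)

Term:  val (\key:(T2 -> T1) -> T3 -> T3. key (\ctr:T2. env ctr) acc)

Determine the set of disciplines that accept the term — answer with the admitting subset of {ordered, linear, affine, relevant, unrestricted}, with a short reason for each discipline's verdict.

accepted by: linear, affine, relevant, unrestricted
use counts: env ×1, acc ×1, val ×1, key [bound] ×1, ctr [bound] ×1
uses in reading order: val, key, env, ctr, acc
typing: well-typed — term : T3
ordered ✗ (use order val, key, env, ctr, acc needs exchange)
linear ✓ (single use per variable (env, acc, val, key, ctr))
affine ✓ (at most one use each (env, acc, val, key, ctr))
relevant ✓ (none of env, acc, val, key, ctr goes unused)
unrestricted ✓ (type-checks (T3) and nothing is barred)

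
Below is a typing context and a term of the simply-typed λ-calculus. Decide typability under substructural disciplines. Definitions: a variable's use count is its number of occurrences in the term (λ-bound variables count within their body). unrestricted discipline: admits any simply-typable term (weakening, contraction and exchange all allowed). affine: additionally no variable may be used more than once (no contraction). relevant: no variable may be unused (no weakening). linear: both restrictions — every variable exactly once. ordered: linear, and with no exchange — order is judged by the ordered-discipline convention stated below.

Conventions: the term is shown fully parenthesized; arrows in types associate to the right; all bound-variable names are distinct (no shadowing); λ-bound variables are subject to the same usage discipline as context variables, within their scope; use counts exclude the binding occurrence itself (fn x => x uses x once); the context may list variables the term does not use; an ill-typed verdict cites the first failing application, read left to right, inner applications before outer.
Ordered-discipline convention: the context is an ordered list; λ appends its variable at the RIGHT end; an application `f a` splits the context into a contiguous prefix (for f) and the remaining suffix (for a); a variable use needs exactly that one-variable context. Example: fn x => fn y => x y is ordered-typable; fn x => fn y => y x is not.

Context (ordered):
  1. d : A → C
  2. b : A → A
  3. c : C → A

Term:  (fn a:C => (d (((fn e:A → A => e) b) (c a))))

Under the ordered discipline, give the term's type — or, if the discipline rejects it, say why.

term : C → C
use counts: d: 1, b: 1, c: 1, a [bound]: 1, e [bound]: 1
order of uses: d, e, b, c, a
typing: well-typed — term : C → C
per-discipline verdicts: ordered ✓, linear ✓, affine ✓, relevant ✓, unrestricted ✓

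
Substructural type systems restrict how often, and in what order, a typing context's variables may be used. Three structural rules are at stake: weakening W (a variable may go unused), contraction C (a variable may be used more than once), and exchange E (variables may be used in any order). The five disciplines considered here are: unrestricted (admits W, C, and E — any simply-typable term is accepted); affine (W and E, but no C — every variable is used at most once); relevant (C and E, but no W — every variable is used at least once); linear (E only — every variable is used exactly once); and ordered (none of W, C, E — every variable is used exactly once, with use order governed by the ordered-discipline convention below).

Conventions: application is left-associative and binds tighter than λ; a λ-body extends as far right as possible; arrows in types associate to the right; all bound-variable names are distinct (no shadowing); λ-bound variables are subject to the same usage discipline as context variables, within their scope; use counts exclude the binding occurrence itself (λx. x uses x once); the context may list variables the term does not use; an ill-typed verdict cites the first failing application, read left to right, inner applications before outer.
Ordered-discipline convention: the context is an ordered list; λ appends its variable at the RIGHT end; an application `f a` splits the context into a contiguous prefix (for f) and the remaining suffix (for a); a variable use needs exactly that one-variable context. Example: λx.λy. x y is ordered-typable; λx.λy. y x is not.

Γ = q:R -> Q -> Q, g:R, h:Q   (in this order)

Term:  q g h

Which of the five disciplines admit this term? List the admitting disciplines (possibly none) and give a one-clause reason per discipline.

admitting disciplines: ordered, linear, affine, relevant, unrestricted
use counts: q: 1, g: 1, h: 1
order of uses: q, g, h
typing: the term checks, with type Q
ordered: ✓ — q, g, h once each; derivable with no W/C/E
linear: ✓ — single use per variable (q, g, h)
affine: ✓ — no duplicate uses among q, g, h
relevant: ✓ — at least one use each (q, g, h)
unrestricted: ✓ — well-typed at Q; no restrictions here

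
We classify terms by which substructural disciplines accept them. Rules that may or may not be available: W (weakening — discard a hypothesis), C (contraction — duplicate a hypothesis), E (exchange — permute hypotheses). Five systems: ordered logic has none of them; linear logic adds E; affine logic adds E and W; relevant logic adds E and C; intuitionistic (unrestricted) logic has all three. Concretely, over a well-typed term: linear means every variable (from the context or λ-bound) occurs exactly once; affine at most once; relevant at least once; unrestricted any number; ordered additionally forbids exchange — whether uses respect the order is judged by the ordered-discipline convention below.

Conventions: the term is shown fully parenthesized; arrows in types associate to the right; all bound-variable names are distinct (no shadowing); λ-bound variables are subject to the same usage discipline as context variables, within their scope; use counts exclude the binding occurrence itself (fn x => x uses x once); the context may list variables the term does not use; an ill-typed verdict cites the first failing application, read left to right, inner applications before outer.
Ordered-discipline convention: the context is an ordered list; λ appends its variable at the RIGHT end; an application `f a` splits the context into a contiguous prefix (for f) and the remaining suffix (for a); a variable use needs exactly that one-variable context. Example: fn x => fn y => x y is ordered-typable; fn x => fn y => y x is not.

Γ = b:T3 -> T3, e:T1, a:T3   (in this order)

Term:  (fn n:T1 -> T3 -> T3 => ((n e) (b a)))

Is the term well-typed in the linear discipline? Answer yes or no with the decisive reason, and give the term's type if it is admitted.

yes — each of b, e, a, n used exactly once; term : (T1 -> T3 -> T3) -> T3
use counts: b ×1, e ×1, a ×1, n [bound] ×1
use order (left to right): n, e, b, a
typing: well-typed — term : (T1 -> T3 -> T3) -> T3
per-discipline verdicts: ordered ✗ · linear ✓ · affine ✓ · relevant ✓ · unrestricted ✓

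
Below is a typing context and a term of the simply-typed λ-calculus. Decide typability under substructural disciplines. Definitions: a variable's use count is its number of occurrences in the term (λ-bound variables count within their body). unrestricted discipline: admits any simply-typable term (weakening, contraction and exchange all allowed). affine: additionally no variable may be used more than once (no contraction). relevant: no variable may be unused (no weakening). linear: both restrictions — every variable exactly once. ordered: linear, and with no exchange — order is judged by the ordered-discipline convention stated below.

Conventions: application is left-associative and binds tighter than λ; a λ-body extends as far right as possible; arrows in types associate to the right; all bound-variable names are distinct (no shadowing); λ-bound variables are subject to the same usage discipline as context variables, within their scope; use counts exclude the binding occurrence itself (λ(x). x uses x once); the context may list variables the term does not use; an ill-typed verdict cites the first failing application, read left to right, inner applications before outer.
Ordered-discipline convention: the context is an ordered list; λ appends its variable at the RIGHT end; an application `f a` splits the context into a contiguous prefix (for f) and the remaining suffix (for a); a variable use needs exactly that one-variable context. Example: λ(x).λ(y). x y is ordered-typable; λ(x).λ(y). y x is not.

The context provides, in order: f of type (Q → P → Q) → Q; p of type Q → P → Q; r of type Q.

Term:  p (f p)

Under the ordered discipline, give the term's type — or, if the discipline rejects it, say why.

not well-typed under ordered — p ×2 used more than once (contraction); r never used (weakening)
variable uses: f: 1×; p: 2×; r: 0×
use order (left to right): p, f, p
typing: the term checks, with type P → Q
per-discipline verdicts: ordered ✗ | linear ✗ | affine ✗ | relevant ✗ | unrestricted ✓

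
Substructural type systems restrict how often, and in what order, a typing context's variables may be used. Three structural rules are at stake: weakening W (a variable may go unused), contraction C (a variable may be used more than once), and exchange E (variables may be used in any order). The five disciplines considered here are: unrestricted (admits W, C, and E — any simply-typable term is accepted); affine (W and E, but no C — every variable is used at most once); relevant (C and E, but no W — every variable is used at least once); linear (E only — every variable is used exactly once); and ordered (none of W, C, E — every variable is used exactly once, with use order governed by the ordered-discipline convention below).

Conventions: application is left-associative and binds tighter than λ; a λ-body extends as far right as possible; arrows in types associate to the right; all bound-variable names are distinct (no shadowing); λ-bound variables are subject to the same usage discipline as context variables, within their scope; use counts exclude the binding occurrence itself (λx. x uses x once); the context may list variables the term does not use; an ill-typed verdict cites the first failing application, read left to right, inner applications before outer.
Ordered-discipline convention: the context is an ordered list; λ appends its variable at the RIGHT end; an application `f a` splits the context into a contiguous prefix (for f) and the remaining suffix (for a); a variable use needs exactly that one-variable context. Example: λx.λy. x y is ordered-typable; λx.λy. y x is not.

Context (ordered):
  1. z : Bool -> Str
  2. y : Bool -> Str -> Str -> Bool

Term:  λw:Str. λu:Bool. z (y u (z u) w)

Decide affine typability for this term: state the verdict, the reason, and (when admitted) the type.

no — needs contraction — z ×2, u ×2
usage: z: 2, y: 1, w (λ-bound): 1, u (λ-bound): 2
left-to-right use order: z, y, u, z, u, w
typing: well-typed — term : Str -> Bool -> Str
summary: ordered ✗; linear ✗; affine ✗; relevant ✓; unrestricted ✓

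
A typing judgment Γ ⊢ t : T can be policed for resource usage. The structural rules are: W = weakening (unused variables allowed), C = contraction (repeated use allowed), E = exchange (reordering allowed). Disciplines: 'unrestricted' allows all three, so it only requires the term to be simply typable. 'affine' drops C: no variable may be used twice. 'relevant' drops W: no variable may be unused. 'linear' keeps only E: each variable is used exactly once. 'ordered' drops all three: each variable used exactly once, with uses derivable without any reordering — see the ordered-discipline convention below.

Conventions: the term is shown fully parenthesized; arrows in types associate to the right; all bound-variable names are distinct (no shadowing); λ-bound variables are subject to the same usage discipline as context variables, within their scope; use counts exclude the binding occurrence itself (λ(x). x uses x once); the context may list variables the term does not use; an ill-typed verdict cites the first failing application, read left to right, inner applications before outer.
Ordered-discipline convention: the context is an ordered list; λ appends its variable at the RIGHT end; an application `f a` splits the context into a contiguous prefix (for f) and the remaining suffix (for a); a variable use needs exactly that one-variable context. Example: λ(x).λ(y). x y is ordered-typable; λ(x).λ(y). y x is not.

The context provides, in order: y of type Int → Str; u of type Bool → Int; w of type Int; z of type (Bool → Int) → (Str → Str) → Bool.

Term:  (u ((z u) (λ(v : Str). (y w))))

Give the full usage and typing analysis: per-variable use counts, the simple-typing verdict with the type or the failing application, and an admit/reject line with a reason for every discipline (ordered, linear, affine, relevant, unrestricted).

counts: y: 1, u: 2, w: 1, z: 1, v [bound]: 0
left-to-right use order: u, z, u, y, w
typing: well-typed — term : Int
ordered: ✗, repeated use of u ×2; needs weakening: v unused
linear: ✗, repeated use of u ×2; needs weakening: v unused
affine: ✗, repeated use of u ×2
relevant: ✗, needs weakening: v unused
unrestricted: ✓, typability at Int is all that's needed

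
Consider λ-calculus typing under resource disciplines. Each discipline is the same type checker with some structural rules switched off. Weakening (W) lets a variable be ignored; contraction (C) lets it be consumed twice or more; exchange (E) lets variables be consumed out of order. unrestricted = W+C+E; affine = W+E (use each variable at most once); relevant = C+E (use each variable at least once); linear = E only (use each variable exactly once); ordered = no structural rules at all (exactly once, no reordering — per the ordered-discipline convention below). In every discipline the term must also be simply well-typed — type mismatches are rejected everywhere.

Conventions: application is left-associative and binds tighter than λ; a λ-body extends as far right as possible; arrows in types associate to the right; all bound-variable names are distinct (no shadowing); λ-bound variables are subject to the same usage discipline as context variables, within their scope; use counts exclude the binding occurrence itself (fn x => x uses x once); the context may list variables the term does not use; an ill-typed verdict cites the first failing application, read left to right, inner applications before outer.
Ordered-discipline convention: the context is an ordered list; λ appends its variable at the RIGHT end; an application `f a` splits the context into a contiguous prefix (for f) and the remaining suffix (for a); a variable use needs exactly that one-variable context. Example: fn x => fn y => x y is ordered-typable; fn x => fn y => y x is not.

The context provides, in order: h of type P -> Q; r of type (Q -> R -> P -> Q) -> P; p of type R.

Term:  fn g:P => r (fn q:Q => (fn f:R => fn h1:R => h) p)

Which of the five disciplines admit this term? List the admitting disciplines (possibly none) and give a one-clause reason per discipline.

admitting disciplines: affine, unrestricted
use counts: h: 1; r: 1; p: 1; g (λ-bound): 0; q (λ-bound): 0; f (λ-bound): 0; h1 (λ-bound): 0
order of uses: r, h, p
typing: the term checks, with type P -> P
ordered ✗ (needs weakening: g, q, f, h1 unused)
linear ✗ (needs weakening: g, q, f, h1 unused)
affine ✓ (at most one use each (h, r, p, g, q, f, h1))
relevant ✗ (needs weakening: g, q, f, h1 unused)
unrestricted ✓ (well-typed at P -> P; no restrictions here)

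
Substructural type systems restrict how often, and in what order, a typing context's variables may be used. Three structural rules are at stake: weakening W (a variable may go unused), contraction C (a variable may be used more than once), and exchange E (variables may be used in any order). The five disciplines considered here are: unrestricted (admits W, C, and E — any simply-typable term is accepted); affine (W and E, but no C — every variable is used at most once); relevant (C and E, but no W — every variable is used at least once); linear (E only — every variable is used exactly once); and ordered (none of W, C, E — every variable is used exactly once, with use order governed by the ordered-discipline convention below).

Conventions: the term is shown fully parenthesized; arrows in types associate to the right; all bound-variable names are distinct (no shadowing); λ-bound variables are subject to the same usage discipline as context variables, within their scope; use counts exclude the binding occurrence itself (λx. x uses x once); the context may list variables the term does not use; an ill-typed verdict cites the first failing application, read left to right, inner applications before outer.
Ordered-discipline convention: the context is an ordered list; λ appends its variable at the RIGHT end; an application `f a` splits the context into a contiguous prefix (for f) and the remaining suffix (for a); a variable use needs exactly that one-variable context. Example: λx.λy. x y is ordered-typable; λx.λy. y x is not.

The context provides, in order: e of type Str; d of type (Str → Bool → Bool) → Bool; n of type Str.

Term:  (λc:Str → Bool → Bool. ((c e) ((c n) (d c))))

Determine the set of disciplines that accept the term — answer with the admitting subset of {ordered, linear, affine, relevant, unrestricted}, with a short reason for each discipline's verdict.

admitting disciplines: relevant, unrestricted
usage: e: 1×, d: 1×, n: 1×, c (bound): 3×
order of uses: c, e, c, n, d, c
typing: well-typed at (Str → Bool → Bool) → Bool
ordered ✗ (needs contraction — c ×3)
linear ✗ (needs contraction — c ×3)
affine ✗ (needs contraction — c ×3)
relevant ✓ (none of e, d, n, c goes unused)
unrestricted ✓ (simply typable at (Str → Bool → Bool) → Bool; W, C, E all held)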